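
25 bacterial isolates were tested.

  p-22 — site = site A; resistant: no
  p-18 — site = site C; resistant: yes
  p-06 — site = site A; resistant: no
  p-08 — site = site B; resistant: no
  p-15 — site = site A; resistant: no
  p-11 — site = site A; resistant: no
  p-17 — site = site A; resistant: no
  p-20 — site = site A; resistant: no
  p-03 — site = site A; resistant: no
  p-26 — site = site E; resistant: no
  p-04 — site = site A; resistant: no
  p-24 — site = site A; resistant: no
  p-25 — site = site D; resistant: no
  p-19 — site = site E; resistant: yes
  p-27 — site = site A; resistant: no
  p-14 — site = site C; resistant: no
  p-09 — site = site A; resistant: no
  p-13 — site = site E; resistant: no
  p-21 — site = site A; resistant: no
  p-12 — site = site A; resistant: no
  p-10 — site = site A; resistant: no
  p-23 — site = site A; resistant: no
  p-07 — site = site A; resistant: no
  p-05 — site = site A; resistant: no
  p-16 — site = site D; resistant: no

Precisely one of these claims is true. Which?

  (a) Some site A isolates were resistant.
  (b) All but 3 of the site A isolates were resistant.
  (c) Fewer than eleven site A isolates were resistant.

(c)

|A| = 17, |A ∩ B| = 0, |A ∖ B| = 17.
(a) requires A ∩ B ≠ ∅ (|A ∩ B| ≥ 1): false.
(b) requires |A ∖ B| = 3: false.
(c) requires |A ∩ B| < 11: true.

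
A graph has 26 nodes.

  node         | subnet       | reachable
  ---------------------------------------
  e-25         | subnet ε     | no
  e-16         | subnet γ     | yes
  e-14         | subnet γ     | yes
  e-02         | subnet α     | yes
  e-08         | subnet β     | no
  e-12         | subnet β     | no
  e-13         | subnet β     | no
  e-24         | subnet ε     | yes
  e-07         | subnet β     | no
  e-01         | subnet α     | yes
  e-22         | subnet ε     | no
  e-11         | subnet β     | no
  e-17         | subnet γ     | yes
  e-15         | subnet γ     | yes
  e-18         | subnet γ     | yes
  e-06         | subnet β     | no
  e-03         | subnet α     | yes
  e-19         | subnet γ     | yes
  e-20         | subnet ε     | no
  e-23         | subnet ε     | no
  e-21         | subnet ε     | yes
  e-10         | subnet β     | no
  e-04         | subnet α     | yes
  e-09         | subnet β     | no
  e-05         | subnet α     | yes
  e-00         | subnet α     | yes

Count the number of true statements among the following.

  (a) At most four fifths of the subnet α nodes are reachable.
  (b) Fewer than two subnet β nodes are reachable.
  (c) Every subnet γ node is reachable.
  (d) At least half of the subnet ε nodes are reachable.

(a) subnet α: |A| = 6, |A ∩ B| = 6; needs |A ∩ B| / |A| ≤ 4/5 — false.
(b) subnet β: |A| = 8, |A ∩ B| = 0; needs |A ∩ B| < 2 — true.
(c) subnet γ: |A| = 6, |A ∩ B| = 6; needs A ⊆ B, i.e. every element of A is in B (|A ∖ B| = 0) — true.
(d) subnet ε: |A| = 6, |A ∩ B| = 2; needs |A ∩ B| ≥ |A ∖ B| — false.

2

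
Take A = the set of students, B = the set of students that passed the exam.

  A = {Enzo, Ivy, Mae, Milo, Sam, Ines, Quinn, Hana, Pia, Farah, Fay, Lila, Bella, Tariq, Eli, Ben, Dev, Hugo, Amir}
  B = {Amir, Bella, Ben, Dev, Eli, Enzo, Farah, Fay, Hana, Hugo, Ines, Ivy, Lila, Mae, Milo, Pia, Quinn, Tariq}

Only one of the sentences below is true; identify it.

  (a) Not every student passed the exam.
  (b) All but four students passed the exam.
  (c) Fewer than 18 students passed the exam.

(a)

|A| = 19, |A ∩ B| = 18, |A ∖ B| = 1.
(a) requires A ⊄ B (|A ∖ B| ≥ 1): true.
(b) requires |A ∖ B| = 4: false.
(c) requires |A ∩ B| < 18: false.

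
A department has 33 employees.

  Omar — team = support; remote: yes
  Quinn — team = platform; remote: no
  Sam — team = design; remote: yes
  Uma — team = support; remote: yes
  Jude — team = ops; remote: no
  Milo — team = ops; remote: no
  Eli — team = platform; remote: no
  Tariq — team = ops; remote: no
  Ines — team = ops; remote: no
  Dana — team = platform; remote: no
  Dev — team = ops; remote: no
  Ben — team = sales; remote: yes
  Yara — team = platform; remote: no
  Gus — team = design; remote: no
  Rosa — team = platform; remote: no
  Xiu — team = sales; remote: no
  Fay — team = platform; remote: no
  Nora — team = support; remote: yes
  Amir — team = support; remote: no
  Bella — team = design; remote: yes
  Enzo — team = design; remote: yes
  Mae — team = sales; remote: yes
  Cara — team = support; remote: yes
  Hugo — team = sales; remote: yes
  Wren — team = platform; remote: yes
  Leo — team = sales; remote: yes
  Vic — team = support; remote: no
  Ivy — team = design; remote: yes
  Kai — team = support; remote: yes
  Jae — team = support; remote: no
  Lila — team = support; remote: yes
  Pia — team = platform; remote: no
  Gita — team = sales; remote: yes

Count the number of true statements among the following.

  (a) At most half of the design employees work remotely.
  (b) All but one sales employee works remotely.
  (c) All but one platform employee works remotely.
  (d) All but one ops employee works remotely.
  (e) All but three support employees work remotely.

2

(a) design: |A| = 5, |A ∩ B| = 4; needs |A ∩ B| ≤ |A ∖ B| — false.
(b) sales: |A| = 6, |A ∩ B| = 5; needs |A ∖ B| = 1 — true.
(c) platform: |A| = 8, |A ∩ B| = 1; needs |A ∖ B| = 1 — false.
(d) ops: |A| = 5, |A ∩ B| = 0; needs |A ∖ B| = 1 — false.
(e) support: |A| = 9, |A ∩ B| = 6; needs |A ∖ B| = 3 — true.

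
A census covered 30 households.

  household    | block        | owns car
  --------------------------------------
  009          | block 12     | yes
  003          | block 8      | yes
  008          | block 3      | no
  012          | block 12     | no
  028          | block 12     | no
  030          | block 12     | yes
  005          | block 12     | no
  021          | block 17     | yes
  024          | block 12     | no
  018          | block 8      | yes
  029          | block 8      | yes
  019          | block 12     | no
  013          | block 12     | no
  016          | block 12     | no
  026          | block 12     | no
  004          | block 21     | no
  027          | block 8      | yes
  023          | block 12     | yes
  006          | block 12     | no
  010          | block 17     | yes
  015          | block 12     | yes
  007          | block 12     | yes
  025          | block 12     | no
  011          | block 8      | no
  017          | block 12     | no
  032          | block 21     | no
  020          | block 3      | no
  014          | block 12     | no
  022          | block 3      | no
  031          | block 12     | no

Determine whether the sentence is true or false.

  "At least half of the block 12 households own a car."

'At least half of the block 12 households own a car' holds iff |A ∩ B| ≥ |A ∖ B|.
|A| = 18, |A ∩ B| = 5, |A ∖ B| = 13.
5 < 13, so the statement is false.

False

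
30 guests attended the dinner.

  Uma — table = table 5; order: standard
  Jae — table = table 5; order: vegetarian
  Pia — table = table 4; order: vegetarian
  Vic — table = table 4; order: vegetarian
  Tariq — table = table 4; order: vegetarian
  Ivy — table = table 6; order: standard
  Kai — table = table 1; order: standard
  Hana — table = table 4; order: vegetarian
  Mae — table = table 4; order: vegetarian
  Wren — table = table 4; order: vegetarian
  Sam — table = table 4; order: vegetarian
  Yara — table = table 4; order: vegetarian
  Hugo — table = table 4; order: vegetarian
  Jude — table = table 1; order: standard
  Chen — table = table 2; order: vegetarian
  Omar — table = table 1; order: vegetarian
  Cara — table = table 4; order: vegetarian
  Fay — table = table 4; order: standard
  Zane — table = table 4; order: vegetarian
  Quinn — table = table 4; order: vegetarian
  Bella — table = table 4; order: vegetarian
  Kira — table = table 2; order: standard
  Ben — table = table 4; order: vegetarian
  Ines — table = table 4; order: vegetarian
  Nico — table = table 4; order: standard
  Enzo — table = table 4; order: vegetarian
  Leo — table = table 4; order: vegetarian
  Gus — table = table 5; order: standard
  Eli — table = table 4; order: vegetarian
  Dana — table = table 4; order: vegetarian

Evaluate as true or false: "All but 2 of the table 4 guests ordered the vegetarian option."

The determiner here denotes the relation: |A ∖ B| = 2.
|A| = 21, |A ∩ B| = 19, |A ∖ B| = 2.
|A ∖ B| = 2, so the statement is true.

True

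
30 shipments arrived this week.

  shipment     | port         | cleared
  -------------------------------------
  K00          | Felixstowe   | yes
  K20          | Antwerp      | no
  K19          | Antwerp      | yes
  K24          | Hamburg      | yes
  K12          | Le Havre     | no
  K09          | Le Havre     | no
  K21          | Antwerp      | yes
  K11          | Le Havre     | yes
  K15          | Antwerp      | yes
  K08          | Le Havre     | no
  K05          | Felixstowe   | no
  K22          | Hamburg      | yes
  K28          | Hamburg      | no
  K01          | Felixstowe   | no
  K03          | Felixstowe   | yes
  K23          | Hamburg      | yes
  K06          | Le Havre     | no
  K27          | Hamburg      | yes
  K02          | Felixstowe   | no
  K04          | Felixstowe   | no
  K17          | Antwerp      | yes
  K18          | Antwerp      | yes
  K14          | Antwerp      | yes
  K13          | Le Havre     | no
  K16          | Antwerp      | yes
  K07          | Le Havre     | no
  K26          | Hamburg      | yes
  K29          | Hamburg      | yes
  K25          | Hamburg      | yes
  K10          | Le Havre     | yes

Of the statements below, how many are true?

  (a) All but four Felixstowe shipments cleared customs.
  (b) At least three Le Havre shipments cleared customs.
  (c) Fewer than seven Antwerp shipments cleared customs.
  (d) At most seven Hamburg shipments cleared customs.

(a) Felixstowe: |A| = 6, |A ∩ B| = 2; needs |A ∖ B| = 4 — true.
(b) Le Havre: |A| = 8, |A ∩ B| = 2; needs |A ∩ B| ≥ 3 — false.
(c) Antwerp: |A| = 8, |A ∩ B| = 7; needs |A ∩ B| < 7 — false.
(d) Hamburg: |A| = 8, |A ∩ B| = 7; needs |A ∩ B| ≤ 7 — true.

2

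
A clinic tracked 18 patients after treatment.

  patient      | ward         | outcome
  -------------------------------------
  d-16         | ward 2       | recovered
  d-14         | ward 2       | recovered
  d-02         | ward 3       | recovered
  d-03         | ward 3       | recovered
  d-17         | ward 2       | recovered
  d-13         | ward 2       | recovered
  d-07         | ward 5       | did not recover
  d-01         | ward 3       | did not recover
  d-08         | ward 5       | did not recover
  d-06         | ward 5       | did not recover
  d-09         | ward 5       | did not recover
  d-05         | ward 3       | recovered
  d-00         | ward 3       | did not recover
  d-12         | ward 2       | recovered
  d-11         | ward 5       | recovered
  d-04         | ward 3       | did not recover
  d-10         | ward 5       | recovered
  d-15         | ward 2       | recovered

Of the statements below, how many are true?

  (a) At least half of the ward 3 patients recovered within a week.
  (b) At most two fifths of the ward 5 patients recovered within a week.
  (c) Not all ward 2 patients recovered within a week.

2

(a) ward 3: |A| = 6, |A ∩ B| = 3; needs |A ∩ B| ≥ |A ∖ B| — true.
(b) ward 5: |A| = 6, |A ∩ B| = 2; needs |A ∩ B| / |A| ≤ 2/5 — true.
(c) ward 2: |A| = 6, |A ∩ B| = 6; needs A ⊄ B (|A ∖ B| ≥ 1) — false.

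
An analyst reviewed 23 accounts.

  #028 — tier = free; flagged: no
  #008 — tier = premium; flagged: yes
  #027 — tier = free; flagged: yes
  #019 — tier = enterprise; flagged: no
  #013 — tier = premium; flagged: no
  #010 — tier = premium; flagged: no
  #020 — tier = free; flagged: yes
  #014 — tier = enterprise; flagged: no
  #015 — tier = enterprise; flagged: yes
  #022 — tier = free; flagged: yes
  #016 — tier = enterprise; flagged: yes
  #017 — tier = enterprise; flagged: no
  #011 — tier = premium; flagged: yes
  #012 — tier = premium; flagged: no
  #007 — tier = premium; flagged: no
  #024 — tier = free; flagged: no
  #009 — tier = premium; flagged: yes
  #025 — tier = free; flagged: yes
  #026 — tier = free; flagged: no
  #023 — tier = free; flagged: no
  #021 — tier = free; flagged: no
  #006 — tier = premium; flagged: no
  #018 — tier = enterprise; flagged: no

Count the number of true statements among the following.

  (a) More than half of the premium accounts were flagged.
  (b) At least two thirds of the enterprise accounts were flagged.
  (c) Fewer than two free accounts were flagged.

0

(a) premium: |A| = 8, |A ∩ B| = 3; needs |A ∩ B| > |A ∖ B| — false.
(b) enterprise: |A| = 6, |A ∩ B| = 2; needs |A ∩ B| / |A| ≥ 2/3 — false.
(c) free: |A| = 9, |A ∩ B| = 4; needs |A ∩ B| < 2 — false.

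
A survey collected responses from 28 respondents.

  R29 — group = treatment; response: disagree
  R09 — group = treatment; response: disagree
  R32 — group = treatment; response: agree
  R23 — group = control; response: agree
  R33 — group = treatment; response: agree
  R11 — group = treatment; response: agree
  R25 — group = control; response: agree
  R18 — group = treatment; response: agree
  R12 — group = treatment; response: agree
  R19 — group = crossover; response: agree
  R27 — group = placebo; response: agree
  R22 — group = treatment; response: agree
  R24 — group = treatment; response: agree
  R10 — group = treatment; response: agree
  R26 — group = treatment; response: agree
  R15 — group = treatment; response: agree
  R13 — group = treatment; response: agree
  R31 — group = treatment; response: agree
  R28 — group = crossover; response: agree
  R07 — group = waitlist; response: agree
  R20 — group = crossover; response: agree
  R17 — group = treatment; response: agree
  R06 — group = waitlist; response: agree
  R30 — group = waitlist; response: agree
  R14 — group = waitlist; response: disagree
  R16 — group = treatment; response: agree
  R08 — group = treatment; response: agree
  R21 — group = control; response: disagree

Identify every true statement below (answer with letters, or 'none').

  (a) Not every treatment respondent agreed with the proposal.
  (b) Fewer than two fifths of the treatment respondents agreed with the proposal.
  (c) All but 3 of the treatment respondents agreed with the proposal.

(a)

|A| = 17, |A ∩ B| = 15, |A ∖ B| = 2.
(a) A ⊄ B (|A ∖ B| ≥ 1): holds.
(b) |A ∩ B| / |A| < 2/5: fails.
(c) |A ∖ B| = 3: fails.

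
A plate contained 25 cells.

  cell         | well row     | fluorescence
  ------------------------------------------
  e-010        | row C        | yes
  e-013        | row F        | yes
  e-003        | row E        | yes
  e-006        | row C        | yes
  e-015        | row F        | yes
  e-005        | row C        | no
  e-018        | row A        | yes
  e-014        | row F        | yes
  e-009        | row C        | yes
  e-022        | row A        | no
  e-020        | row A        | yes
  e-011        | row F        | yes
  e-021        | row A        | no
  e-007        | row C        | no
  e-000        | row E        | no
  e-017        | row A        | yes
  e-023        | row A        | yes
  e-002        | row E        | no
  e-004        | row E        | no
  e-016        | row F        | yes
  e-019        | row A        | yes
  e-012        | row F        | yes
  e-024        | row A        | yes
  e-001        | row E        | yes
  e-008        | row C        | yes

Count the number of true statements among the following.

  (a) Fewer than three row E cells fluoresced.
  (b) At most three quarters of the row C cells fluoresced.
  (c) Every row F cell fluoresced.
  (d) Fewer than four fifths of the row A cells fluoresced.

4

(a) row E: |A| = 5, |A ∩ B| = 2; needs |A ∩ B| < 3 — true.
(b) row C: |A| = 6, |A ∩ B| = 4; needs |A ∩ B| / |A| ≤ 3/4 — true.
(c) row F: |A| = 6, |A ∩ B| = 6; needs A ⊆ B, i.e. every element of A is in B (|A ∖ B| = 0) — true.
(d) row A: |A| = 8, |A ∩ B| = 6; needs |A ∩ B| / |A| < 4/5 — true.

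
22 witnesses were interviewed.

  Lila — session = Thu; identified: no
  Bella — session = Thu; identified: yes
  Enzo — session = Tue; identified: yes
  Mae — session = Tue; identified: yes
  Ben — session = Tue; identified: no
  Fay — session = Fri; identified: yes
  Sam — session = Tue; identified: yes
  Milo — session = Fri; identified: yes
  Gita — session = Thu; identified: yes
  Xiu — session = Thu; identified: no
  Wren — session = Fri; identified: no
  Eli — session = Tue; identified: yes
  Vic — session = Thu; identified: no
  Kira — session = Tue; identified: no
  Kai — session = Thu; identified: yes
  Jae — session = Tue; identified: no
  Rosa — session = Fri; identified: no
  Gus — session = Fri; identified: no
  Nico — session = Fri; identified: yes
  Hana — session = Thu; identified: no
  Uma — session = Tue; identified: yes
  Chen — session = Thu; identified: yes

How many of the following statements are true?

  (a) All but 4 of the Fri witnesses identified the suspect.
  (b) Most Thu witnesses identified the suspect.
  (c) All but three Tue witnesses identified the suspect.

(a) Fri: |A| = 6, |A ∩ B| = 3; needs |A ∖ B| = 4 — false.
(b) Thu: |A| = 8, |A ∩ B| = 4; needs |A ∩ B| > |A ∖ B| — false.
(c) Tue: |A| = 8, |A ∩ B| = 5; needs |A ∖ B| = 3 — true.

1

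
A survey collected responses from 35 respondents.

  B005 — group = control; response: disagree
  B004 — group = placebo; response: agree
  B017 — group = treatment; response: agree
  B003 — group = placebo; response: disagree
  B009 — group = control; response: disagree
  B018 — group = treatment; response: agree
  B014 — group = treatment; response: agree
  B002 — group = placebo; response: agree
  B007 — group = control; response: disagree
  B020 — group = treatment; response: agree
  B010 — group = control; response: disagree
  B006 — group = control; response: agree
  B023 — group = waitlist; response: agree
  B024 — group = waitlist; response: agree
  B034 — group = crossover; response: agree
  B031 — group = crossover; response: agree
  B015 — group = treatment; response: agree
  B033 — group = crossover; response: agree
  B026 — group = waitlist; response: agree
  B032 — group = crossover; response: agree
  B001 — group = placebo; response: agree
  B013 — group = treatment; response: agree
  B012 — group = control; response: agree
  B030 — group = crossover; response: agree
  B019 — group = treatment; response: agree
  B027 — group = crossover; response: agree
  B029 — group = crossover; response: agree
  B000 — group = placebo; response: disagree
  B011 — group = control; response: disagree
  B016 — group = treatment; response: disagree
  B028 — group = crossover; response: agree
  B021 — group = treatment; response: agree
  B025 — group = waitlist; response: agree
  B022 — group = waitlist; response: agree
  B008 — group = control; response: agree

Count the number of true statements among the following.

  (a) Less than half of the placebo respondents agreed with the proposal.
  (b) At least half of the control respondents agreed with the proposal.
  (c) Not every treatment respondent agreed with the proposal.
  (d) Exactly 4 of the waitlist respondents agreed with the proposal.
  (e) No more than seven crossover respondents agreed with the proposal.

(a) placebo: |A| = 5, |A ∩ B| = 3; needs |A ∩ B| < |A ∖ B| — false.
(b) control: |A| = 8, |A ∩ B| = 3; needs |A ∩ B| ≥ |A ∖ B| — false.
(c) treatment: |A| = 9, |A ∩ B| = 8; needs A ⊄ B (|A ∖ B| ≥ 1) — true.
(d) waitlist: |A| = 5, |A ∩ B| = 5; needs |A ∩ B| = 4 — false.
(e) crossover: |A| = 8, |A ∩ B| = 8; needs |A ∩ B| ≤ 7 — false.

1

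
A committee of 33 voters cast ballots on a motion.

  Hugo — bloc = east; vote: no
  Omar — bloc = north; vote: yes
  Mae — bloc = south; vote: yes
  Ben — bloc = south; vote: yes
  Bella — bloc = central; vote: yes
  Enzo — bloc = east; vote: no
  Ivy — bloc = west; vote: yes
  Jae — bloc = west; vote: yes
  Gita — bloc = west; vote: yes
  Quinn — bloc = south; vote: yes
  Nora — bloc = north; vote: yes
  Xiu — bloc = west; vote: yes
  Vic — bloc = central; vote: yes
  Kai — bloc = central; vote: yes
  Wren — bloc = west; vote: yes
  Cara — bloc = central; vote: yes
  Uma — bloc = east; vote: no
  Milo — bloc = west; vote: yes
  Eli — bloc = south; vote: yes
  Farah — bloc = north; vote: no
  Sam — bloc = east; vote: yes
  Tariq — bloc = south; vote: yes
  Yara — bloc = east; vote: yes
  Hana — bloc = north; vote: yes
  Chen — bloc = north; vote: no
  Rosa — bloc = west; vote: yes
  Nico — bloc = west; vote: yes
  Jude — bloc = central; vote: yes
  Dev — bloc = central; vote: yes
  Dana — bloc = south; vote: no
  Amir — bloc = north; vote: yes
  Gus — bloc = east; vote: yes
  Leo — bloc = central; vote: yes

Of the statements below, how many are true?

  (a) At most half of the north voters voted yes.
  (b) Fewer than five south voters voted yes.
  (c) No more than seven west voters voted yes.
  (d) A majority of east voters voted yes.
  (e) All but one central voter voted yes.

(a) north: |A| = 6, |A ∩ B| = 4; needs |A ∩ B| ≤ |A ∖ B| — false.
(b) south: |A| = 6, |A ∩ B| = 5; needs |A ∩ B| < 5 — false.
(c) west: |A| = 8, |A ∩ B| = 8; needs |A ∩ B| ≤ 7 — false.
(d) east: |A| = 6, |A ∩ B| = 3; needs |A ∩ B| > |A ∖ B| — false.
(e) central: |A| = 7, |A ∩ B| = 7; needs |A ∖ B| = 1 — false.

0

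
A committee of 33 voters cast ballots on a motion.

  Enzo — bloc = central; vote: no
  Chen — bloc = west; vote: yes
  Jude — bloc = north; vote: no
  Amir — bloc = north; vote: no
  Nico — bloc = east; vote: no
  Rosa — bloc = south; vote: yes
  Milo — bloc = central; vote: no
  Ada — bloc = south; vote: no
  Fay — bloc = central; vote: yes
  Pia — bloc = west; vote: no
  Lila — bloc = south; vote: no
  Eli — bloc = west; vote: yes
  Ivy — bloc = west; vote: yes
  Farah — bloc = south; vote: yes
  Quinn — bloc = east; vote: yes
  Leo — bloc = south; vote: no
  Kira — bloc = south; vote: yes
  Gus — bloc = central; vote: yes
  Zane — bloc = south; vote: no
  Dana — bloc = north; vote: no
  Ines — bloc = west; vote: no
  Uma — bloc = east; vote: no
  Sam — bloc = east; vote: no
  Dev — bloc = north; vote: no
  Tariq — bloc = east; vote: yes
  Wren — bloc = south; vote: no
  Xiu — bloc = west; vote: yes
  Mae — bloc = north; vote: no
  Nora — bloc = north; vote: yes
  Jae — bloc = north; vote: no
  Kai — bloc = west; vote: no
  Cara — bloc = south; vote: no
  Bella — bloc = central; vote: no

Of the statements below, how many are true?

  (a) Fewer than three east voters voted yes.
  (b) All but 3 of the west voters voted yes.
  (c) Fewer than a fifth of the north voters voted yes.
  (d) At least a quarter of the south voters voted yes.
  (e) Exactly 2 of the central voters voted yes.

5

(a) east: |A| = 5, |A ∩ B| = 2; needs |A ∩ B| < 3 — true.
(b) west: |A| = 7, |A ∩ B| = 4; needs |A ∖ B| = 3 — true.
(c) north: |A| = 7, |A ∩ B| = 1; needs |A ∩ B| / |A| < 1/5 — true.
(d) south: |A| = 9, |A ∩ B| = 3; needs |A ∩ B| / |A| ≥ 1/4 — true.
(e) central: |A| = 5, |A ∩ B| = 2; needs |A ∩ B| = 2 — true.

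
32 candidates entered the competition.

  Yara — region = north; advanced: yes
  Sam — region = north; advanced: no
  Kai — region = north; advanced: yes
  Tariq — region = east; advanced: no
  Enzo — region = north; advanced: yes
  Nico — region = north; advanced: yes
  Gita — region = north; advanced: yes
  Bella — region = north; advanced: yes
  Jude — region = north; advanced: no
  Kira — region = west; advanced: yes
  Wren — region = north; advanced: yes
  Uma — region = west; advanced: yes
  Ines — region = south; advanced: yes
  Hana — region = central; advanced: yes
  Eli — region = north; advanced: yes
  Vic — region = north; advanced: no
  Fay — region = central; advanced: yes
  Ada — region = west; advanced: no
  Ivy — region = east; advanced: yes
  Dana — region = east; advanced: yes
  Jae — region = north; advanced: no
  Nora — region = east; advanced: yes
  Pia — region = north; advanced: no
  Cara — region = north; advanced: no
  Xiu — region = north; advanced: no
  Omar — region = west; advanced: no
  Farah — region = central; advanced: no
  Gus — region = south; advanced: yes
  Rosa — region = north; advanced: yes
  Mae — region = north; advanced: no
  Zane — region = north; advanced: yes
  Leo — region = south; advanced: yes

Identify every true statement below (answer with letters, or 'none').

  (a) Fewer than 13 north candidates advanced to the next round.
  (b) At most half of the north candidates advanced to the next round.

(a)

|A| = 18, |A ∩ B| = 10, |A ∖ B| = 8.
(a) |A ∩ B| < 13: holds.
(b) |A ∩ B| ≤ |A ∖ B|: fails.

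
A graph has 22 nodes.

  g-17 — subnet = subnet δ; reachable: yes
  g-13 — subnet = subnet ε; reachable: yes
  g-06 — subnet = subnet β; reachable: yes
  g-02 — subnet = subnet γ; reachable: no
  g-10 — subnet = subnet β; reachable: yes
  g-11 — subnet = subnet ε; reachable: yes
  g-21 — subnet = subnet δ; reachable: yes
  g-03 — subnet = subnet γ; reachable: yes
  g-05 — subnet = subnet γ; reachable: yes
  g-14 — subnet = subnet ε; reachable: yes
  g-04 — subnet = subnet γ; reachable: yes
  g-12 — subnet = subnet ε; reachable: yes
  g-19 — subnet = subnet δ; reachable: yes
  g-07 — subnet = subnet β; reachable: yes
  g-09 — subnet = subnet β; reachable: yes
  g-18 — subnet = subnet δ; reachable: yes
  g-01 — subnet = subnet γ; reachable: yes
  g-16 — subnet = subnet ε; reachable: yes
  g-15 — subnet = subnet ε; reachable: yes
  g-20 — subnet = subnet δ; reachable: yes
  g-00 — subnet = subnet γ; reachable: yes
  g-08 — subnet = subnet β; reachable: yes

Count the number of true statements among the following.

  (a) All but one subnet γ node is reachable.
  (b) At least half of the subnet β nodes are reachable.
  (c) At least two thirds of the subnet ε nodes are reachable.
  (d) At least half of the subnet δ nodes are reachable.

4

(a) subnet γ: |A| = 6, |A ∩ B| = 5; needs |A ∖ B| = 1 — true.
(b) subnet β: |A| = 5, |A ∩ B| = 5; needs |A ∩ B| ≥ |A ∖ B| — true.
(c) subnet ε: |A| = 6, |A ∩ B| = 6; needs |A ∩ B| / |A| ≥ 2/3 — true.
(d) subnet δ: |A| = 5, |A ∩ B| = 5; needs |A ∩ B| ≥ |A ∖ B| — true.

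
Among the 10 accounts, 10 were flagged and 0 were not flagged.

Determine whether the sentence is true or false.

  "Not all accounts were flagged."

False

The determiner here denotes the relation: A ⊄ B (|A ∖ B| ≥ 1).
|A| = 10, |A ∩ B| = 10, |A ∖ B| = 0.
So the statement is false.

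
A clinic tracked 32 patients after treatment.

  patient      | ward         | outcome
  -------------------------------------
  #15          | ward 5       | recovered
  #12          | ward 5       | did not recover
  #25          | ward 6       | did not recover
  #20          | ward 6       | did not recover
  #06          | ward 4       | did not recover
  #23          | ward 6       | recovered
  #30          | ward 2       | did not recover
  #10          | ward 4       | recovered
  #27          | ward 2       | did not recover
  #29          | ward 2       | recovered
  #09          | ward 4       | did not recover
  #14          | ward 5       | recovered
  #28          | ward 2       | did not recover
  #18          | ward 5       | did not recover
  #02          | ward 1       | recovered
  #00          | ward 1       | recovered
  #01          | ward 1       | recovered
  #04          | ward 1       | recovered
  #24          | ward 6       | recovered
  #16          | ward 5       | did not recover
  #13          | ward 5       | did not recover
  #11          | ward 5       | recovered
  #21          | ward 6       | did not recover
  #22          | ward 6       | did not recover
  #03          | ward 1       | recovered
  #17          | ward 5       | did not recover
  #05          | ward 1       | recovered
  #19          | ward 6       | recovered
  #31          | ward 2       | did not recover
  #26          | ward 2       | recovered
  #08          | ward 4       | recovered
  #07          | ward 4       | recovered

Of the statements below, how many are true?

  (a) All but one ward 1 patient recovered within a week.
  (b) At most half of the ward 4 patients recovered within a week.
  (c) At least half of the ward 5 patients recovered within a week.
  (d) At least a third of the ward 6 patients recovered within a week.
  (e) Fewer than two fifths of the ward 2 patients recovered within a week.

(a) ward 1: |A| = 6, |A ∩ B| = 6; needs |A ∖ B| = 1 — false.
(b) ward 4: |A| = 5, |A ∩ B| = 3; needs |A ∩ B| ≤ |A ∖ B| — false.
(c) ward 5: |A| = 8, |A ∩ B| = 3; needs |A ∩ B| ≥ |A ∖ B| — false.
(d) ward 6: |A| = 7, |A ∩ B| = 3; needs |A ∩ B| / |A| ≥ 1/3 — true.
(e) ward 2: |A| = 6, |A ∩ B| = 2; needs |A ∩ B| / |A| < 2/5 — true.

2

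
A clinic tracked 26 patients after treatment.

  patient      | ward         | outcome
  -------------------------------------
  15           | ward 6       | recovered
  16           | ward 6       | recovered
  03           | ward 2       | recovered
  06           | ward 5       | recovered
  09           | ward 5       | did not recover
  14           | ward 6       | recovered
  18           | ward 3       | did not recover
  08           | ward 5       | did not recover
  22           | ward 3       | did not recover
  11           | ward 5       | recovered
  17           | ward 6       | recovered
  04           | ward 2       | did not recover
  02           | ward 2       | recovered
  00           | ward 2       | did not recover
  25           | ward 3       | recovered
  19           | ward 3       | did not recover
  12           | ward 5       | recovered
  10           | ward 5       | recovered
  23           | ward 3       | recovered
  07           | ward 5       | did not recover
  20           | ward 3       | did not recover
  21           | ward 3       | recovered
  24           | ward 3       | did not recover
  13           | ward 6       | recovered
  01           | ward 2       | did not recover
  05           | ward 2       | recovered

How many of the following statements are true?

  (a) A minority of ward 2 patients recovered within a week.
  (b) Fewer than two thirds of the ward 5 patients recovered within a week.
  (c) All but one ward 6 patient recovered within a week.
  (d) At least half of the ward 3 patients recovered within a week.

1

(a) ward 2: |A| = 6, |A ∩ B| = 3; needs |A ∩ B| < |A ∖ B| — false.
(b) ward 5: |A| = 7, |A ∩ B| = 4; needs |A ∩ B| / |A| < 2/3 — true.
(c) ward 6: |A| = 5, |A ∩ B| = 5; needs |A ∖ B| = 1 — false.
(d) ward 3: |A| = 8, |A ∩ B| = 3; needs |A ∩ B| ≥ |A ∖ B| — false.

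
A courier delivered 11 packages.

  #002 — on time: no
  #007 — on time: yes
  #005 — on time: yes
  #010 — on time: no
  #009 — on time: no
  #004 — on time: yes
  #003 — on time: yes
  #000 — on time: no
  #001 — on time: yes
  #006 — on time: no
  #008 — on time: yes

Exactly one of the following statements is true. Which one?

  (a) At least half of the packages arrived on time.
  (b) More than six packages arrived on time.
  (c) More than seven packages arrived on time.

|A| = 11, |A ∩ B| = 6, |A ∖ B| = 5.
(a) requires |A ∩ B| ≥ |A ∖ B|: true.
(b) requires |A ∩ B| > 6: false.
(c) requires |A ∩ B| > 7: false.

(a)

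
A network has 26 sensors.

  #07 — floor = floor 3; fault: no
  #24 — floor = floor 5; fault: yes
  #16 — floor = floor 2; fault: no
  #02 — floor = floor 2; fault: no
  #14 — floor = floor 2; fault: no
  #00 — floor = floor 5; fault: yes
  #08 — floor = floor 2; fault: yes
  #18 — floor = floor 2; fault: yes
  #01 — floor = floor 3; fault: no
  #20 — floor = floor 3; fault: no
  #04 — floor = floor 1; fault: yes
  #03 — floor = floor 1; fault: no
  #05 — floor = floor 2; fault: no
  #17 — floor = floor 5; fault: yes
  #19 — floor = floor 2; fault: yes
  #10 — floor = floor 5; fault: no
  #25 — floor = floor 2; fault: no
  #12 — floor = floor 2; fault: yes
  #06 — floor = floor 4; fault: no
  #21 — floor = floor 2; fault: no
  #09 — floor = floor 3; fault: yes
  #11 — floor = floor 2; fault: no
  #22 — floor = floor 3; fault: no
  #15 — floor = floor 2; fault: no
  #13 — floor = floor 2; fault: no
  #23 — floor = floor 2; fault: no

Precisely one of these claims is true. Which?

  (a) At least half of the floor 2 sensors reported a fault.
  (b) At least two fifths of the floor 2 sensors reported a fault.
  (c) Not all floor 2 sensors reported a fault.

|A| = 14, |A ∩ B| = 4, |A ∖ B| = 10.
(a) requires |A ∩ B| ≥ |A ∖ B|: false.
(b) requires |A ∩ B| / |A| ≥ 2/5: false.
(c) requires A ⊄ B (|A ∖ B| ≥ 1): true.

(c)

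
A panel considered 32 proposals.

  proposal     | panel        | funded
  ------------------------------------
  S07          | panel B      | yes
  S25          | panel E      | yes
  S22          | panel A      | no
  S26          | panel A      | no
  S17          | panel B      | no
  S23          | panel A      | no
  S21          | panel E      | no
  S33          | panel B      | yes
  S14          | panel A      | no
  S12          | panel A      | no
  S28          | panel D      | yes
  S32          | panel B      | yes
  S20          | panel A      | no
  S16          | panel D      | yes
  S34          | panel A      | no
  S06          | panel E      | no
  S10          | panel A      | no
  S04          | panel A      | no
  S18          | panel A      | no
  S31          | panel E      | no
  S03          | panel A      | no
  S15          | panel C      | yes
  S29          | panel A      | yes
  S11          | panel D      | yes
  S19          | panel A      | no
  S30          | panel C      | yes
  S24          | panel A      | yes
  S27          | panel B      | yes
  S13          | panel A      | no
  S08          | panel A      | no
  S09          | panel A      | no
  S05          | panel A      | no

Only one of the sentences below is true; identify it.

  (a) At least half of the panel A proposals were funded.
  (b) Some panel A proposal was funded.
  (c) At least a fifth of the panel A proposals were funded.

|A| = 18, |A ∩ B| = 2, |A ∖ B| = 16.
(a) requires |A ∩ B| ≥ |A ∖ B|: false.
(b) requires A ∩ B ≠ ∅ (|A ∩ B| ≥ 1): true.
(c) requires |A ∩ B| / |A| ≥ 1/5: false.

(b)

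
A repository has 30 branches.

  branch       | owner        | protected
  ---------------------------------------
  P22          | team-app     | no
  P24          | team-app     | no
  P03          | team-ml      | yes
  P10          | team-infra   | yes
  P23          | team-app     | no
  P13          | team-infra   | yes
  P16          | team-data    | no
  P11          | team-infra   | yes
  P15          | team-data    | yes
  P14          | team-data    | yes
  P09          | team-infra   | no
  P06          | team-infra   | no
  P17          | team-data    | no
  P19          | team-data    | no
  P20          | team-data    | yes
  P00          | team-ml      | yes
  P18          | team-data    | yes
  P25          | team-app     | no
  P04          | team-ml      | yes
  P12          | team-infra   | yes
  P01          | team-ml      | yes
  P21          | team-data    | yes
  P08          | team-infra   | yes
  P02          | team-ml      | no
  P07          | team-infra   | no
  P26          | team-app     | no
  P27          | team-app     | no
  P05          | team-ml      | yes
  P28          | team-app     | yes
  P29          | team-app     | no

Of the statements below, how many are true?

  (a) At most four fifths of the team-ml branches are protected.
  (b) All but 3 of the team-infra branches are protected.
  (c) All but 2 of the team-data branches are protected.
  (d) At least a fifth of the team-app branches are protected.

(a) team-ml: |A| = 6, |A ∩ B| = 5; needs |A ∩ B| / |A| ≤ 4/5 — false.
(b) team-infra: |A| = 8, |A ∩ B| = 5; needs |A ∖ B| = 3 — true.
(c) team-data: |A| = 8, |A ∩ B| = 5; needs |A ∖ B| = 2 — false.
(d) team-app: |A| = 8, |A ∩ B| = 1; needs |A ∩ B| / |A| ≥ 1/5 — false.

1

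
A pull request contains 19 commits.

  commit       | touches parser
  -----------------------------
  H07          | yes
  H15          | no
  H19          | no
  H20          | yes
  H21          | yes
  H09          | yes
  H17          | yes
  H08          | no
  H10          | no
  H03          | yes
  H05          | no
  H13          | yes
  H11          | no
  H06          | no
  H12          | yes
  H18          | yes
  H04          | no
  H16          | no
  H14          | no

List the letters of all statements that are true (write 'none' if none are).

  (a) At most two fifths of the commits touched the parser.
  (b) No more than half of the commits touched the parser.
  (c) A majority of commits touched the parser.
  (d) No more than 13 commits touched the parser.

(b), (d)

|A| = 19, |A ∩ B| = 9, |A ∖ B| = 10.
(a) |A ∩ B| / |A| ≤ 2/5: fails.
(b) |A ∩ B| ≤ |A ∖ B|: holds.
(c) |A ∩ B| > |A ∖ B|: fails.
(d) |A ∩ B| ≤ 13: holds.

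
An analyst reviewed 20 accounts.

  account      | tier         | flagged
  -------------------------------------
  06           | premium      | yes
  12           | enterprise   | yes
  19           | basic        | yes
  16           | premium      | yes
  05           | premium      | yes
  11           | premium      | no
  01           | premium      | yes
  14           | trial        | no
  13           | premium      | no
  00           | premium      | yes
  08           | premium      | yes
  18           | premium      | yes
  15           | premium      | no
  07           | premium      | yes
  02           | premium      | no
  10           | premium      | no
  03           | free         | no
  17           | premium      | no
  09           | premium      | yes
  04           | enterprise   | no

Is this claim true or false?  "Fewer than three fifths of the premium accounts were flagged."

The determiner here denotes the relation: |A ∩ B| / |A| < 3/5.
|A| = 15, |A ∩ B| = 9, |A ∖ B| = 6.
|A ∩ B|/|A| = 9/15, so the statement is false.

False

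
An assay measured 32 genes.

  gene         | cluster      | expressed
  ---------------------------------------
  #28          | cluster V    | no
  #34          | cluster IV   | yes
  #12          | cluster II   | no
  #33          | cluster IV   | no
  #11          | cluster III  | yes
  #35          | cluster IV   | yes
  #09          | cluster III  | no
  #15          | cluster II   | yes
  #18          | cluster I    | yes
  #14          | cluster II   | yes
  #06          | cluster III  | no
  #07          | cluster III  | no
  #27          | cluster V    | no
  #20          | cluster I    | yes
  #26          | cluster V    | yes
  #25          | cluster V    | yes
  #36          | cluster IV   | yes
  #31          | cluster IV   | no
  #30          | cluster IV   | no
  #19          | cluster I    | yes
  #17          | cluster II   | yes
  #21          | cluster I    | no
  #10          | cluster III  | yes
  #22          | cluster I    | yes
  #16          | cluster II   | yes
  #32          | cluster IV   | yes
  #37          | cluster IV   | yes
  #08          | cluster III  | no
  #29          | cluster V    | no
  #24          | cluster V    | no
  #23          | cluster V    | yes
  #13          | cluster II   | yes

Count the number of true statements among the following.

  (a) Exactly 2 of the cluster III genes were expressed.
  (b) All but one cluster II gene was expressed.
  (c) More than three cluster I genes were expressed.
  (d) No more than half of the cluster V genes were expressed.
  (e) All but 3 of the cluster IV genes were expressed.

(a) cluster III: |A| = 6, |A ∩ B| = 2; needs |A ∩ B| = 2 — true.
(b) cluster II: |A| = 6, |A ∩ B| = 5; needs |A ∖ B| = 1 — true.
(c) cluster I: |A| = 5, |A ∩ B| = 4; needs |A ∩ B| > 3 — true.
(d) cluster V: |A| = 7, |A ∩ B| = 3; needs |A ∩ B| ≤ |A ∖ B| — true.
(e) cluster IV: |A| = 8, |A ∩ B| = 5; needs |A ∖ B| = 3 — true.

5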